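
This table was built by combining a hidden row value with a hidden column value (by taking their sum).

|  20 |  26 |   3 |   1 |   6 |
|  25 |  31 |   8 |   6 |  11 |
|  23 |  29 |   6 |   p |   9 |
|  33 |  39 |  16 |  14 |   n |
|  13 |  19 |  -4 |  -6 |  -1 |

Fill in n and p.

The difference between any two rows is the same in every column — this is an addition table with the headers hidden.
Row 4 minus row 1 is 16 − 3 = 13, so its entry in column 5 is 6 + 13 = 19.
Row 3 minus row 1 is 6 − 3 = 3, so its entry in column 4 is 1 + 3 = 4.

n = 19, p = 4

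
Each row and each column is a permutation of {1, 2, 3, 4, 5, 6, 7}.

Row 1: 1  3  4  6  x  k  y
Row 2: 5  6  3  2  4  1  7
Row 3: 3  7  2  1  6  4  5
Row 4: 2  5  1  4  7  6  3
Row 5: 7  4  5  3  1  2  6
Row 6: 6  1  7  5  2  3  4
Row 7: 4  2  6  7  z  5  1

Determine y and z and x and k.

y = 2, z = 3, x = 5, k = 7

For row 7, column 5: row 7 already has {1, 2, 4, 5, 6, 7}; that leaves 3.
Cell (1,5): column 5 already has {1, 2, 3, 4, 6, 7} → 5.
For row 1, column 6: column 6 already has {1, 2, 3, 4, 5, 6}; that leaves 7.
Cell (1,7): row 1 already has {1, 3, 4, 5, 6, 7} → 2.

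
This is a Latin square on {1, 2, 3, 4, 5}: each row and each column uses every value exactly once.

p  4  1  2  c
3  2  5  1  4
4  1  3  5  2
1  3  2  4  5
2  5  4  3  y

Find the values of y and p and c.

For row 5, column 5: row 5 already has {2, 3, 4, 5}; that leaves 1.
For row 1, column 5: column 5 already has {1, 2, 4, 5}; that leaves 3.
Cell (1,1): row 1 already has {1, 2, 3, 4} → 5.

y = 1, p = 5, c = 3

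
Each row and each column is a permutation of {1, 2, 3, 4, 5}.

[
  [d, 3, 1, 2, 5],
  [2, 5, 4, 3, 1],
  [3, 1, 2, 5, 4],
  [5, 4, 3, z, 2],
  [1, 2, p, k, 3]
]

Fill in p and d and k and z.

p = 5, d = 4, k = 4, z = 1

For row 1, column 1: row 1 already has {1, 2, 3, 5}; that leaves 4.
For row 4, column 4: row 4 already has {2, 3, 4, 5}; that leaves 1.
Cell (5,3): column 3 already has {1, 2, 3, 4} → 5.
At (row 5, col 4): row 5 already has {1, 2, 3, 5}, so the value is 4.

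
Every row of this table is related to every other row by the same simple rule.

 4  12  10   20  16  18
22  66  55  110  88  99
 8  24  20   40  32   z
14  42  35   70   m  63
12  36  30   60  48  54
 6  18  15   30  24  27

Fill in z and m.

z = 36, m = 56

Each row is a constant multiple of every other row — this is a multiplication table with the headers hidden.
Row 3 is 24/12 = 2/1 times row 1, so its entry in column 6 is 18 × 2/1 = 36.
Row 4 is 42/12 = 7/2 times row 1, so its entry in column 5 is 16 × 7/2 = 56.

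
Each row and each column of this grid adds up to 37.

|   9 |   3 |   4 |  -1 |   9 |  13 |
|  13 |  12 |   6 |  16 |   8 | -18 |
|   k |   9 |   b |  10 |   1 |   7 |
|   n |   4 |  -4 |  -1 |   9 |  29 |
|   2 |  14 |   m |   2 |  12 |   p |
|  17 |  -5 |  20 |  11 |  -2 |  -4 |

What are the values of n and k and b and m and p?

n = 0, k = -4, b = 14, m = -3, p = 10

The known cells in row 4 total 37, leaving 37 − 37 = 0 for the blank.
The known cells in column 1 total 41, leaving 37 − 41 = -4 for the blank.
The known cells in column 6 total 27, leaving 37 − 27 = 10 for the blank.
The known cells in row 5 total 40, leaving 37 − 40 = -3 for the blank.
The known cells in row 3 total 23, leaving 37 − 23 = 14 for the blank.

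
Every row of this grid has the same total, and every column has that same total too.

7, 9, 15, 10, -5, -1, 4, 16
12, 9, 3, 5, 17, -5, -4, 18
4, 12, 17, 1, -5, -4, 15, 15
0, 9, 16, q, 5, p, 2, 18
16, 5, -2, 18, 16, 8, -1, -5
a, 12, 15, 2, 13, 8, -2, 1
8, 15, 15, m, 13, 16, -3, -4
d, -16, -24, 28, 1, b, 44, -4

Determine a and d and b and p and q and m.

a = 6, d = 2, b = 24, p = 9, q = -4, m = -5

Rows 1 and 2 both sum to 55, so that's the common total.
Row 6 has 12 + 15 + 2 + 13 + 8 − 2 + 1 = 49; the blank must be 55 − 49 = 6.
Column 1 has 7 + 12 + 4 + 0 + 16 + 6 + 8 = 53; the blank must be 55 − 53 = 2.
Row 8 has 2 − 16 − 24 + 28 + 1 + 44 − 4 = 31; the blank must be 55 − 31 = 24.
Row 7 has 8 + 15 + 15 + 13 + 16 − 3 − 4 = 60; the blank must be 55 − 60 = -5.
Column 4 has 10 + 5 + 1 + 18 + 2 − 5 + 28 = 59; the blank must be 55 − 59 = -4.
Row 4 has 0 + 9 + 16 − 4 + 5 + 2 + 18 = 46; the blank must be 55 − 46 = 9.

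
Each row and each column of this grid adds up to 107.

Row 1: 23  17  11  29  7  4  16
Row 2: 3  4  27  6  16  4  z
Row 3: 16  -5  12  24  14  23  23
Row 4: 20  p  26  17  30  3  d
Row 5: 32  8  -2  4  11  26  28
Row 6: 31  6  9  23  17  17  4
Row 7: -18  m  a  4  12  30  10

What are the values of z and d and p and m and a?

The known cells in column 3 total 83, leaving 107 − 83 = 24 for the blank.
The known cells in row 7 total 62, leaving 107 − 62 = 45 for the blank.
The known cells in column 2 total 75, leaving 107 − 75 = 32 for the blank.
The known cells in row 4 total 128, leaving 107 − 128 = -21 for the blank.
The known cells in row 2 total 60, leaving 107 − 60 = 47 for the blank.

z = 47, d = -21, p = 32, m = 45, a = 24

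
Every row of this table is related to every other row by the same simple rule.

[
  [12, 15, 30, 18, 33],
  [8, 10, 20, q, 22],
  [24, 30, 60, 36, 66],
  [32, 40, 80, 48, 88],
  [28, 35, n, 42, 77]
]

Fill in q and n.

q = 12, n = 70

Each row is a constant multiple of every other row — this is a multiplication table with the headers hidden.
Row 2 is 22/33 = 2/3 times row 1, so its entry in column 4 is 18 × 2/3 = 12.
Row 5 is 77/33 = 7/3 times row 1, so its entry in column 3 is 30 × 7/3 = 70.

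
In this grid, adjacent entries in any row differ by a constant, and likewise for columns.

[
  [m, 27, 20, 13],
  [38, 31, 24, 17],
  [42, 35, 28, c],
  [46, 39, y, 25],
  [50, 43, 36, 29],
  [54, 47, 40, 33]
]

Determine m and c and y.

m = 34, c = 21, y = 32

Along each row the entries change by -7 per step; down each column they change by 4.
Row 1: from 27 at column 2, stepping by -7 to column 1 gives 34.
Row 3: from 42 at column 1, stepping by -7 to column 4 gives 21.
Row 4: from 46 at column 1, stepping by -7 to column 3 gives 32.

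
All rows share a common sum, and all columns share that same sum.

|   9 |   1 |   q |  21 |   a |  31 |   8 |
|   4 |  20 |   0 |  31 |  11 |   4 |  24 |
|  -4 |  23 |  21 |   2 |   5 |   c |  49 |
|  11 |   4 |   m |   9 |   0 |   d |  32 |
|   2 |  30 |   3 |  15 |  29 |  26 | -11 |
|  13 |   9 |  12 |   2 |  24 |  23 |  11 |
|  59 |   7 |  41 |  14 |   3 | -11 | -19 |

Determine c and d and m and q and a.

Rows 2 and 5 both sum to 94, so that's the common total.
Column 5: 11 + 5 + 0 + 29 + 24 + 3 = 72, so its missing entry is 94 − 72 = 22.
Row 1: 9 + 1 + 21 + 22 + 31 + 8 = 92, so its missing entry is 94 − 92 = 2.
Column 3: 2 + 0 + 21 + 3 + 12 + 41 = 79, so its missing entry is 94 − 79 = 15.
Row 3: -4 + 23 + 21 + 2 + 5 + 49 = 96, so its missing entry is 94 − 96 = -2.
Row 4: 11 + 4 + 15 + 9 + 0 + 32 = 71, so its missing entry is 94 − 71 = 23.

c = -2, d = 23, m = 15, q = 2, a = 22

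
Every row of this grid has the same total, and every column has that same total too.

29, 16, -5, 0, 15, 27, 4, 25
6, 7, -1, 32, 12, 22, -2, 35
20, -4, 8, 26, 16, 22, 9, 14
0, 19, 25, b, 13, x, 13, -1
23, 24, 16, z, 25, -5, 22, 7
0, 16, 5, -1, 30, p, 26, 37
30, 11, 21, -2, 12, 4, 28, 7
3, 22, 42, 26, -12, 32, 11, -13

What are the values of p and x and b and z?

p = -2, x = 11, b = 31, z = -1

Rows 1 and 2 both sum to 111, so that's the common total.
Row 6: 0 + 16 + 5 − 1 + 30 + 26 + 37 = 113, so its missing entry is 111 − 113 = -2.
Column 6: 27 + 22 + 22 − 5 − 2 + 4 + 32 = 100, so its missing entry is 111 − 100 = 11.
Row 4: 0 + 19 + 25 + 13 + 11 + 13 − 1 = 80, so its missing entry is 111 − 80 = 31.
Row 5: 23 + 24 + 16 + 25 − 5 + 22 + 7 = 112, so its missing entry is 111 − 112 = -1.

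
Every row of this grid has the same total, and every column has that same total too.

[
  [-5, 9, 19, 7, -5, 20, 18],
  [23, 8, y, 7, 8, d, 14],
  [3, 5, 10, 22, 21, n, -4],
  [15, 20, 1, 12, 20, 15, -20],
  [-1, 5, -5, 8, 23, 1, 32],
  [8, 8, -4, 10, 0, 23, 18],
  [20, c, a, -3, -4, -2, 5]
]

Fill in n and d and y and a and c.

n = 6, d = 0, y = 3, a = 39, c = 8

Rows 1 and 4 both sum to 63, so that's the common total.
The known cells in column 2 total 55, leaving 63 − 55 = 8 for the blank.
The known cells in row 7 total 24, leaving 63 − 24 = 39 for the blank.
The known cells in column 3 total 60, leaving 63 − 60 = 3 for the blank.
The known cells in row 2 total 63, leaving 63 − 63 = 0 for the blank.
The known cells in row 3 total 57, leaving 63 − 57 = 6 for the blank.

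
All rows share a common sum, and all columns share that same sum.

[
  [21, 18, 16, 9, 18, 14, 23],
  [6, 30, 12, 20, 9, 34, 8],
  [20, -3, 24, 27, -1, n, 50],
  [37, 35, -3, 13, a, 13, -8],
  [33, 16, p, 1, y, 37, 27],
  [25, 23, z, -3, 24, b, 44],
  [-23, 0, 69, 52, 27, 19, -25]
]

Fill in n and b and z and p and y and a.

n = 2, b = 0, z = 6, p = -5, y = 10, a = 32

Rows 1 and 2 both sum to 119, so that's the common total.
The known cells in row 4 total 87, leaving 119 − 87 = 32 for the blank.
The known cells in column 5 total 109, leaving 119 − 109 = 10 for the blank.
The known cells in row 5 total 124, leaving 119 − 124 = -5 for the blank.
The known cells in row 3 total 117, leaving 119 − 117 = 2 for the blank.
The known cells in column 6 total 119, leaving 119 − 119 = 0 for the blank.
The known cells in row 6 total 113, leaving 119 − 113 = 6 for the blank.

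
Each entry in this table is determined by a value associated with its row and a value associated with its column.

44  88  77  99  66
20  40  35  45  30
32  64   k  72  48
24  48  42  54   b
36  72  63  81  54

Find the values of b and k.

Each row is a constant multiple of every other row — this is a multiplication table with the headers hidden.
Row 4 is 48/88 = 6/11 times row 1, so its entry in column 5 is 66 × 6/11 = 36.
Row 3 is 64/88 = 8/11 times row 1, so its entry in column 3 is 77 × 8/11 = 56.

b = 36, k = 56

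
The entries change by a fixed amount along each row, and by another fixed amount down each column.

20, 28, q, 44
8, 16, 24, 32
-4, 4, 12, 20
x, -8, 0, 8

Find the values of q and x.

q = 36, x = -16

Along each row the entries change by 8 per step; down each column they change by -12.
Row 1: from 20 at column 1, stepping by 8 to column 3 gives 36.
Row 4: from -8 at column 2, stepping by 8 to column 1 gives -16.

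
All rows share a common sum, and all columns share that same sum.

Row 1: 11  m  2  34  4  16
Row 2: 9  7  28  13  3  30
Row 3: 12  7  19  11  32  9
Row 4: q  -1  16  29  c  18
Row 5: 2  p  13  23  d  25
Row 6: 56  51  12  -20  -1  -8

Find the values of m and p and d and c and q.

Rows 2 and 3 both sum to 90, so that's the common total.
The known cells in row 1 total 67, leaving 90 − 67 = 23 for the blank.
The known cells in column 1 total 90, leaving 90 − 90 = 0 for the blank.
The known cells in row 4 total 62, leaving 90 − 62 = 28 for the blank.
The known cells in column 5 total 66, leaving 90 − 66 = 24 for the blank.
The known cells in row 5 total 87, leaving 90 − 87 = 3 for the blank.

m = 23, p = 3, d = 24, c = 28, q = 0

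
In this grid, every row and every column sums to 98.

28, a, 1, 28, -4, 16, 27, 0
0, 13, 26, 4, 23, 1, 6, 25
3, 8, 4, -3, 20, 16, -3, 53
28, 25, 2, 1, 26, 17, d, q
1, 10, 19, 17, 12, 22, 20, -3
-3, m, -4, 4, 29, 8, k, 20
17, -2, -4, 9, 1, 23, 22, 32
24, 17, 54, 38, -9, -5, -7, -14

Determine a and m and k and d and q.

The known cells in row 1 total 96, leaving 98 − 96 = 2 for the blank.
The known cells in column 8 total 113, leaving 98 − 113 = -15 for the blank.
The known cells in column 2 total 73, leaving 98 − 73 = 25 for the blank.
The known cells in row 6 total 79, leaving 98 − 79 = 19 for the blank.
The known cells in row 4 total 84, leaving 98 − 84 = 14 for the blank.

a = 2, m = 25, k = 19, d = 14, q = -15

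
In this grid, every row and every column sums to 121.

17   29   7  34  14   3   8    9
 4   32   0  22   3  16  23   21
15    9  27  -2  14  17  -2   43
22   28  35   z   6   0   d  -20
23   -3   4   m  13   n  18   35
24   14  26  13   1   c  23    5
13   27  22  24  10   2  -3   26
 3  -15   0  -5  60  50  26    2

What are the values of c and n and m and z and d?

Row 6: 24 + 14 + 26 + 13 + 1 + 23 + 5 = 106, so its missing entry is 121 − 106 = 15.
Column 6: 3 + 16 + 17 + 0 + 15 + 2 + 50 = 103, so its missing entry is 121 − 103 = 18.
Row 5: 23 − 3 + 4 + 13 + 18 + 18 + 35 = 108, so its missing entry is 121 − 108 = 13.
Column 4: 34 + 22 − 2 + 13 + 13 + 24 − 5 = 99, so its missing entry is 121 − 99 = 22.
Row 4: 22 + 28 + 35 + 22 + 6 + 0 − 20 = 93, so its missing entry is 121 − 93 = 28.

c = 15, n = 18, m = 13, z = 22, d = 28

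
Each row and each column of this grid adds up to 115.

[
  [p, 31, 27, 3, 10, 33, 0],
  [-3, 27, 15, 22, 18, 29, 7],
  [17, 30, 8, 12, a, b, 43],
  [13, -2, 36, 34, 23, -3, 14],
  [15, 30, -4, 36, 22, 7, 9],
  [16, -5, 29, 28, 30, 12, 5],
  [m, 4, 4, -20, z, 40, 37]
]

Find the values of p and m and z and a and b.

Row 1 has 31 + 27 + 3 + 10 + 33 + 0 = 104; the blank must be 115 − 104 = 11.
Column 1 has 11 − 3 + 17 + 13 + 15 + 16 = 69; the blank must be 115 − 69 = 46.
Row 7 has 46 + 4 + 4 − 20 + 40 + 37 = 111; the blank must be 115 − 111 = 4.
Column 5 has 10 + 18 + 23 + 22 + 30 + 4 = 107; the blank must be 115 − 107 = 8.
Row 3 has 17 + 30 + 8 + 12 + 8 + 43 = 118; the blank must be 115 − 118 = -3.

p = 11, m = 46, z = 4, a = 8, b = -3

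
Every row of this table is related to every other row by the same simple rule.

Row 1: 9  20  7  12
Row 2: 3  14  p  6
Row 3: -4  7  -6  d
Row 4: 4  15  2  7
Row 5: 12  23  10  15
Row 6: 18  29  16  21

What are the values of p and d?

p = 1, d = -1

The difference between any two rows is the same in every column — this is an addition table with the headers hidden.
Row 2 minus row 1 is 14 − 20 = -6, so its entry in column 3 is 7 + (-6) = 1.
Row 3 minus row 1 is 7 − 20 = -13, so its entry in column 4 is 12 + (-13) = -1.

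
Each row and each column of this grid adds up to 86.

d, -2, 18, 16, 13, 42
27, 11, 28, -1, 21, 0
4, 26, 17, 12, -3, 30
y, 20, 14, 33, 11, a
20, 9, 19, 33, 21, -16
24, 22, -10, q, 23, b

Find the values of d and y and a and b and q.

Row 1: -2 + 18 + 16 + 13 + 42 = 87, so its missing entry is 86 − 87 = -1.
Column 1: -1 + 27 + 4 + 20 + 24 = 74, so its missing entry is 86 − 74 = 12.
Column 4: 16 − 1 + 12 + 33 + 33 = 93, so its missing entry is 86 − 93 = -7.
Row 6: 24 + 22 − 10 − 7 + 23 = 52, so its missing entry is 86 − 52 = 34.
Row 4: 12 + 20 + 14 + 33 + 11 = 90, so its missing entry is 86 − 90 = -4.

d = -1, y = 12, a = -4, b = 34, q = -7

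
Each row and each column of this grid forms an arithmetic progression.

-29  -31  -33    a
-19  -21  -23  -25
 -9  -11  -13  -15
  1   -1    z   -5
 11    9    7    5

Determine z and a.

Along each row the entries change by -2 per step; down each column they change by 10.
Row 4: from 1 at column 1, stepping by -2 to column 3 gives -3.
Row 1: from -29 at column 1, stepping by -2 to column 4 gives -35.

z = -3, a = -35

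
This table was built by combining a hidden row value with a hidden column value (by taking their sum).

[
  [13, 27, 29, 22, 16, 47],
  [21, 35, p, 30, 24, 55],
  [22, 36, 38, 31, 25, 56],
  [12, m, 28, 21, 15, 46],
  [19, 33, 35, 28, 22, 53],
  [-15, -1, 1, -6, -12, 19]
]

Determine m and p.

m = 26, p = 37

The difference between any two rows is the same in every column — this is an addition table with the headers hidden.
Row 4 minus row 1 is 21 − 22 = -1, so its entry in column 2 is 27 + (-1) = 26.
Row 2 minus row 1 is 30 − 22 = 8, so its entry in column 3 is 29 + 8 = 37.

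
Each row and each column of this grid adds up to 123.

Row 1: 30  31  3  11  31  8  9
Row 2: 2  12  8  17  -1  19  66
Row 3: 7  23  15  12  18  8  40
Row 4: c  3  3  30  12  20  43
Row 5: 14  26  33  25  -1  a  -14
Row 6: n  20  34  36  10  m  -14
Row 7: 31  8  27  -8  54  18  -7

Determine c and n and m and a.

c = 12, n = 27, m = 10, a = 40

The known cells in row 5 total 83, leaving 123 − 83 = 40 for the blank.
The known cells in column 6 total 113, leaving 123 − 113 = 10 for the blank.
The known cells in row 6 total 96, leaving 123 − 96 = 27 for the blank.
The known cells in row 4 total 111, leaving 123 − 111 = 12 for the blank.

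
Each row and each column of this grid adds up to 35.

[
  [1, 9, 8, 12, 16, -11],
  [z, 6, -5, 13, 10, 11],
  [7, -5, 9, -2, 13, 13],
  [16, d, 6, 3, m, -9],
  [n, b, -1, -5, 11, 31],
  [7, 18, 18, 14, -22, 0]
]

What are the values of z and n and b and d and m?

z = 0, n = 4, b = -5, d = 12, m = 7

The known cells in column 5 total 28, leaving 35 − 28 = 7 for the blank.
The known cells in row 4 total 23, leaving 35 − 23 = 12 for the blank.
The known cells in row 2 total 35, leaving 35 − 35 = 0 for the blank.
The known cells in column 1 total 31, leaving 35 − 31 = 4 for the blank.
The known cells in row 5 total 40, leaving 35 − 40 = -5 for the blank.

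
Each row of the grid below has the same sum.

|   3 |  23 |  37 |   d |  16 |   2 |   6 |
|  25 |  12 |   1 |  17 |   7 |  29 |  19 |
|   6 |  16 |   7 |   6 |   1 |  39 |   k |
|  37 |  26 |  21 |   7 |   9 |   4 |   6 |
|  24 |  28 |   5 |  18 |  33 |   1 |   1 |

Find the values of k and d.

k = 35, d = 23

Rows 2 and 5 both add up to 110, so every row sums to 110.
Row 3: 6 + 16 + 7 + 6 + 1 + 39 = 75, so the missing entry is 110 − 75 = 35.
Row 1: 3 + 23 + 37 + 16 + 2 + 6 = 87, so the missing entry is 110 − 87 = 23.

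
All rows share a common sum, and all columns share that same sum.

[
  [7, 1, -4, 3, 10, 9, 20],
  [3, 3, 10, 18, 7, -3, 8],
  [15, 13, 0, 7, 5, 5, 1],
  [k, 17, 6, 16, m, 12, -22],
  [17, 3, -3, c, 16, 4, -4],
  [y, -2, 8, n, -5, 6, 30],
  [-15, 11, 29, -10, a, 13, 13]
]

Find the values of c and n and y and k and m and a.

Rows 1 and 2 both sum to 46, so that's the common total.
The known cells in row 5 total 33, leaving 46 − 33 = 13 for the blank.
The known cells in row 7 total 41, leaving 46 − 41 = 5 for the blank.
The known cells in column 5 total 38, leaving 46 − 38 = 8 for the blank.
The known cells in row 4 total 37, leaving 46 − 37 = 9 for the blank.
The known cells in column 1 total 36, leaving 46 − 36 = 10 for the blank.
The known cells in row 6 total 47, leaving 46 − 47 = -1 for the blank.

c = 13, n = -1, y = 10, k = 9, m = 8, a = 5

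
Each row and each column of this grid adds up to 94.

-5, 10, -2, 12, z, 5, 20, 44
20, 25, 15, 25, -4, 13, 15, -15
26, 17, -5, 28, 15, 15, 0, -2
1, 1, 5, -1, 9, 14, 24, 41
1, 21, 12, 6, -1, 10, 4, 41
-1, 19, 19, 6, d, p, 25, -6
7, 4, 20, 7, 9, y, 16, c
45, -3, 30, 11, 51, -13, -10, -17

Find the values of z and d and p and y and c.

z = 10, d = 5, p = 27, y = 23, c = 8

Row 1: -5 + 10 − 2 + 12 + 5 + 20 + 44 = 84, so its missing entry is 94 − 84 = 10.
Column 5: 10 − 4 + 15 + 9 − 1 + 9 + 51 = 89, so its missing entry is 94 − 89 = 5.
Row 6: -1 + 19 + 19 + 6 + 5 + 25 − 6 = 67, so its missing entry is 94 − 67 = 27.
Column 6: 5 + 13 + 15 + 14 + 10 + 27 − 13 = 71, so its missing entry is 94 − 71 = 23.
Row 7: 7 + 4 + 20 + 7 + 9 + 23 + 16 = 86, so its missing entry is 94 − 86 = 8.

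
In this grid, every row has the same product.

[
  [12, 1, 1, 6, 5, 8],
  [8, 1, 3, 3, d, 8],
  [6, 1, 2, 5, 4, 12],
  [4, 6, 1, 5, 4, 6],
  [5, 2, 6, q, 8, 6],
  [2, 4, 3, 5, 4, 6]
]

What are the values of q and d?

q = 1, d = 5

Rows 1 and 3 each multiply to 2880, so every row has product 2880.
Row 5: 5×2×6×8×6 = 2880, so the missing entry is 2880 ÷ 2880 = 1.
Row 2: 8×1×3×3×8 = 576, so the missing entry is 2880 ÷ 576 = 5.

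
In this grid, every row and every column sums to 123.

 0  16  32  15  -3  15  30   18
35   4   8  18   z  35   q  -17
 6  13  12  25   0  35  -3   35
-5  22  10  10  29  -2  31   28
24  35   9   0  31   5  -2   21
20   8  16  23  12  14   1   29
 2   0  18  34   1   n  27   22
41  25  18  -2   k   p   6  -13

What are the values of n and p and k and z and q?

The known cells in row 7 total 104, leaving 123 − 104 = 19 for the blank.
The known cells in column 7 total 90, leaving 123 − 90 = 33 for the blank.
The known cells in row 2 total 116, leaving 123 − 116 = 7 for the blank.
The known cells in column 5 total 77, leaving 123 − 77 = 46 for the blank.
The known cells in row 8 total 121, leaving 123 − 121 = 2 for the blank.

n = 19, p = 2, k = 46, z = 7, q = 33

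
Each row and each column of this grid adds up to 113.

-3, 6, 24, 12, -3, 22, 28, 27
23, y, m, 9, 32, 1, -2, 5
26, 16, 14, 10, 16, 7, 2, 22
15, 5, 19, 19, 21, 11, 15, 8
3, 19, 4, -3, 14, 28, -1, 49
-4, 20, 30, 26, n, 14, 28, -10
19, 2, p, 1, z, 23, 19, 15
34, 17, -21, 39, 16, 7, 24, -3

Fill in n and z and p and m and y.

n = 9, z = 8, p = 26, m = 17, y = 28

Column 2 has 6 + 16 + 5 + 19 + 20 + 2 + 17 = 85; the blank must be 113 − 85 = 28.
Row 2 has 23 + 28 + 9 + 32 + 1 − 2 + 5 = 96; the blank must be 113 − 96 = 17.
Column 3 has 24 + 17 + 14 + 19 + 4 + 30 − 21 = 87; the blank must be 113 − 87 = 26.
Row 6 has -4 + 20 + 30 + 26 + 14 + 28 − 10 = 104; the blank must be 113 − 104 = 9.
Row 7 has 19 + 2 + 26 + 1 + 23 + 19 + 15 = 105; the blank must be 113 − 105 = 8.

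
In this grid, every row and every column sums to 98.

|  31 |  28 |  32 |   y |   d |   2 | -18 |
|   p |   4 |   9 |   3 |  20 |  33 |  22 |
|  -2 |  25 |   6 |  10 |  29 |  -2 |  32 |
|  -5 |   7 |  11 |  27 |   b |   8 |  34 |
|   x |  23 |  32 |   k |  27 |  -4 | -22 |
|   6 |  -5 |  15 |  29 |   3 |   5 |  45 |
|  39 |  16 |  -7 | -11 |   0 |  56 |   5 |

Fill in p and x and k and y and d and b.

p = 7, x = 22, k = 20, y = 20, d = 3, b = 16

Row 4: -5 + 7 + 11 + 27 + 8 + 34 = 82, so its missing entry is 98 − 82 = 16.
Column 5: 20 + 29 + 16 + 27 + 3 + 0 = 95, so its missing entry is 98 − 95 = 3.
Row 1: 31 + 28 + 32 + 3 + 2 − 18 = 78, so its missing entry is 98 − 78 = 20.
Column 4: 20 + 3 + 10 + 27 + 29 − 11 = 78, so its missing entry is 98 − 78 = 20.
Row 5: 23 + 32 + 20 + 27 − 4 − 22 = 76, so its missing entry is 98 − 76 = 22.
Row 2: 4 + 9 + 3 + 20 + 33 + 22 = 91, so its missing entry is 98 − 91 = 7.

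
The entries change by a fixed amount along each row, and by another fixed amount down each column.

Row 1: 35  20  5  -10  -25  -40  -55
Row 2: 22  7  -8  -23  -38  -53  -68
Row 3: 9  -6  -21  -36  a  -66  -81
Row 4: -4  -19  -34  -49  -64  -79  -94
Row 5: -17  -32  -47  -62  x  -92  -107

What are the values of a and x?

a = -51, x = -77

Along each row the entries change by -15 per step; down each column they change by -13.
Row 3: from 9 at column 1, stepping by -15 to column 5 gives -51.
Row 5: from -17 at column 1, stepping by -15 to column 5 gives -77.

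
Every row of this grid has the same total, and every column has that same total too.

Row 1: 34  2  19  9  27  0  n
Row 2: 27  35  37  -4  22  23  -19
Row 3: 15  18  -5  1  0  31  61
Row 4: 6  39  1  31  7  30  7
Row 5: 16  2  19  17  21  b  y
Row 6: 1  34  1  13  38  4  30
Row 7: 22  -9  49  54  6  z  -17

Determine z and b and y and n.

z = 16, b = 17, y = 29, n = 30

Rows 2 and 3 both sum to 121, so that's the common total.
Row 7: 22 − 9 + 49 + 54 + 6 − 17 = 105, so its missing entry is 121 − 105 = 16.
Column 6: 0 + 23 + 31 + 30 + 4 + 16 = 104, so its missing entry is 121 − 104 = 17.
Row 5: 16 + 2 + 19 + 17 + 21 + 17 = 92, so its missing entry is 121 − 92 = 29.
Row 1: 34 + 2 + 19 + 9 + 27 + 0 = 91, so its missing entry is 121 − 91 = 30.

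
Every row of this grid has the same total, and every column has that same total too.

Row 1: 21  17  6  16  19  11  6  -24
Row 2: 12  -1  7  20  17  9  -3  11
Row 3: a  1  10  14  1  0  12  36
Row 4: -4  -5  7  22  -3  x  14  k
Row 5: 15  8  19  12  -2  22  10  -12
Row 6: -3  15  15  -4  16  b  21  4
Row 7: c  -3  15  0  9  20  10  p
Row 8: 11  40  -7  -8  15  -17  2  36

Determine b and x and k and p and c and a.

b = 8, x = 19, k = 22, p = -1, c = 22, a = -2

Rows 1 and 2 both sum to 72, so that's the common total.
The known cells in row 6 total 64, leaving 72 − 64 = 8 for the blank.
The known cells in row 3 total 74, leaving 72 − 74 = -2 for the blank.
The known cells in column 1 total 50, leaving 72 − 50 = 22 for the blank.
The known cells in row 7 total 73, leaving 72 − 73 = -1 for the blank.
The known cells in column 8 total 50, leaving 72 − 50 = 22 for the blank.
The known cells in row 4 total 53, leaving 72 − 53 = 19 for the blank.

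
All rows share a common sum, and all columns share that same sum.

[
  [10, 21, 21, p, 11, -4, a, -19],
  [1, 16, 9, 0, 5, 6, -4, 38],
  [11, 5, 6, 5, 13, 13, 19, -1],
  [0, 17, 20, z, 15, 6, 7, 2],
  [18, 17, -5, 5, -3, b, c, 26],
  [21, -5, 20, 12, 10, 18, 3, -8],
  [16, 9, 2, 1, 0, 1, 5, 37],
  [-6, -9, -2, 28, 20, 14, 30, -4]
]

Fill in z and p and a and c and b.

Rows 2 and 3 both sum to 71, so that's the common total.
Column 6: -4 + 6 + 13 + 6 + 18 + 1 + 14 = 54, so its missing entry is 71 − 54 = 17.
Row 5: 18 + 17 − 5 + 5 − 3 + 17 + 26 = 75, so its missing entry is 71 − 75 = -4.
Column 7: -4 + 19 + 7 − 4 + 3 + 5 + 30 = 56, so its missing entry is 71 − 56 = 15.
Row 1: 10 + 21 + 21 + 11 − 4 + 15 − 19 = 55, so its missing entry is 71 − 55 = 16.
Row 4: 0 + 17 + 20 + 15 + 6 + 7 + 2 = 67, so its missing entry is 71 − 67 = 4.

z = 4, p = 16, a = 15, c = -4, b = 17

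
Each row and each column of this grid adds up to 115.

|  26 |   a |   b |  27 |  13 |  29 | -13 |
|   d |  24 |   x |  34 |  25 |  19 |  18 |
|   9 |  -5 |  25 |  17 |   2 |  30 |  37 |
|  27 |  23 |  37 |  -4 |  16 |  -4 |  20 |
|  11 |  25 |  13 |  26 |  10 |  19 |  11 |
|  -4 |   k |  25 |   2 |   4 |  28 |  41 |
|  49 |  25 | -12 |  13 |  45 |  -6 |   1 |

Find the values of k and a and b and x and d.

k = 19, a = 4, b = 29, x = -2, d = -3

The known cells in row 6 total 96, leaving 115 − 96 = 19 for the blank.
The known cells in column 2 total 111, leaving 115 − 111 = 4 for the blank.
The known cells in row 1 total 86, leaving 115 − 86 = 29 for the blank.
The known cells in column 3 total 117, leaving 115 − 117 = -2 for the blank.
The known cells in row 2 total 118, leaving 115 − 118 = -3 for the blank.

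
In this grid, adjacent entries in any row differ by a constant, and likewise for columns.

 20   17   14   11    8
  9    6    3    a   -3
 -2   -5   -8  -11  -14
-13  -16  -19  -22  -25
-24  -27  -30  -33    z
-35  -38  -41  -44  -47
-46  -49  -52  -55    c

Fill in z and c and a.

Along each row the entries change by -3 per step; down each column they change by -11.
Row 5: from -24 at column 1, stepping by -3 to column 5 gives -36.
Row 7: from -46 at column 1, stepping by -3 to column 5 gives -58.
Row 2: from 9 at column 1, stepping by -3 to column 4 gives 0.

z = -36, c = -58, a = 0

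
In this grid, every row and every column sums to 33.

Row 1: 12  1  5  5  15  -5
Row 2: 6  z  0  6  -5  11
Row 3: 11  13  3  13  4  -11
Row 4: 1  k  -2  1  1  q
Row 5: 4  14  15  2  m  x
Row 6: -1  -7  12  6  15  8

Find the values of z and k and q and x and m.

Column 5 has 15 − 5 + 4 + 1 + 15 = 30; the blank must be 33 − 30 = 3.
Row 2 has 6 + 0 + 6 − 5 + 11 = 18; the blank must be 33 − 18 = 15.
Column 2 has 1 + 15 + 13 + 14 − 7 = 36; the blank must be 33 − 36 = -3.
Row 5 has 4 + 14 + 15 + 2 + 3 = 38; the blank must be 33 − 38 = -5.
Row 4 has 1 − 3 − 2 + 1 + 1 = -2; the blank must be 33 − (-2) = 35.

z = 15, k = -3, q = 35, x = -5, m = 3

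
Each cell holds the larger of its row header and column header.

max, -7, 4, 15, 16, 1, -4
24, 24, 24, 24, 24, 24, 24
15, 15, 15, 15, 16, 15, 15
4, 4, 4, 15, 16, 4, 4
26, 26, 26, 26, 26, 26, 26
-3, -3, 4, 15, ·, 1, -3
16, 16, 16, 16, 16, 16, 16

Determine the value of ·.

16

max(-3, 16) = 16.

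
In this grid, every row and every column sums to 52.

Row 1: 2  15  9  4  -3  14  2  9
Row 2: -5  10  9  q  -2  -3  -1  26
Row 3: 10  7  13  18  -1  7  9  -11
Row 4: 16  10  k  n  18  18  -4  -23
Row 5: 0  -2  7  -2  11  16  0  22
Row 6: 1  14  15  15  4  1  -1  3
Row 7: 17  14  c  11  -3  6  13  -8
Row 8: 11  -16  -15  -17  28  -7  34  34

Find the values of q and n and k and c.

q = 18, n = 5, k = 12, c = 2

Row 2: -5 + 10 + 9 − 2 − 3 − 1 + 26 = 34, so its missing entry is 52 − 34 = 18.
Column 4: 4 + 18 + 18 − 2 + 15 + 11 − 17 = 47, so its missing entry is 52 − 47 = 5.
Row 4: 16 + 10 + 5 + 18 + 18 − 4 − 23 = 40, so its missing entry is 52 − 40 = 12.
Row 7: 17 + 14 + 11 − 3 + 6 + 13 − 8 = 50, so its missing entry is 52 − 50 = 2.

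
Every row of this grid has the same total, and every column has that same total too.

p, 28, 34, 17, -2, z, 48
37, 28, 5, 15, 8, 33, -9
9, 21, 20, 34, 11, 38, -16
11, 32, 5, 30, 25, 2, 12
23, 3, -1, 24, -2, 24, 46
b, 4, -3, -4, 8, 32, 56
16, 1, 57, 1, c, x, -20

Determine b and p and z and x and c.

Rows 2 and 3 both sum to 117, so that's the common total.
The known cells in column 5 total 48, leaving 117 − 48 = 69 for the blank.
The known cells in row 7 total 124, leaving 117 − 124 = -7 for the blank.
The known cells in row 6 total 93, leaving 117 − 93 = 24 for the blank.
The known cells in column 1 total 120, leaving 117 − 120 = -3 for the blank.
The known cells in row 1 total 122, leaving 117 − 122 = -5 for the blank.

b = 24, p = -3, z = -5, x = -7, c = 69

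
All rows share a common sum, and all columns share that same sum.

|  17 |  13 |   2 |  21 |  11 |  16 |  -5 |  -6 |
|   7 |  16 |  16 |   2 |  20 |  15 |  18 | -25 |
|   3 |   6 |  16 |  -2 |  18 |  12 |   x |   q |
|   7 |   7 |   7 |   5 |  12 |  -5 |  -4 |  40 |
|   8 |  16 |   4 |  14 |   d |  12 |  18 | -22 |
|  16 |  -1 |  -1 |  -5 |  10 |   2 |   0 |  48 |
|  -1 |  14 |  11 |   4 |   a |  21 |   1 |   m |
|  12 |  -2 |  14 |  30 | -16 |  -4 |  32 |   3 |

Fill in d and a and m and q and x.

d = 19, a = -5, m = 24, q = 7, x = 9

Rows 1 and 2 both sum to 69, so that's the common total.
Row 5 has 8 + 16 + 4 + 14 + 12 + 18 − 22 = 50; the blank must be 69 − 50 = 19.
Column 5 has 11 + 20 + 18 + 12 + 19 + 10 − 16 = 74; the blank must be 69 − 74 = -5.
Row 7 has -1 + 14 + 11 + 4 − 5 + 21 + 1 = 45; the blank must be 69 − 45 = 24.
Column 8 has -6 − 25 + 40 − 22 + 48 + 24 + 3 = 62; the blank must be 69 − 62 = 7.
Row 3 has 3 + 6 + 16 − 2 + 18 + 12 + 7 = 60; the blank must be 69 − 60 = 9.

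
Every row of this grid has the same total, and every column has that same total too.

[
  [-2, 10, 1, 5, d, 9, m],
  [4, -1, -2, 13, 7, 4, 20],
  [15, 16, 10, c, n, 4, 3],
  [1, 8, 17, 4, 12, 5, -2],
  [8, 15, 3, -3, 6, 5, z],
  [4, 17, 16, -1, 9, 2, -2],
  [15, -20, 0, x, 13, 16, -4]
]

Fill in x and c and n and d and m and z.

Rows 2 and 4 both sum to 45, so that's the common total.
Row 5 has 8 + 15 + 3 − 3 + 6 + 5 = 34; the blank must be 45 − 34 = 11.
Column 7 has 20 + 3 − 2 + 11 − 2 − 4 = 26; the blank must be 45 − 26 = 19.
Row 1 has -2 + 10 + 1 + 5 + 9 + 19 = 42; the blank must be 45 − 42 = 3.
Column 5 has 3 + 7 + 12 + 6 + 9 + 13 = 50; the blank must be 45 − 50 = -5.
Row 3 has 15 + 16 + 10 − 5 + 4 + 3 = 43; the blank must be 45 − 43 = 2.
Row 7 has 15 − 20 + 0 + 13 + 16 − 4 = 20; the blank must be 45 − 20 = 25.

x = 25, c = 2, n = -5, d = 3, m = 19, z = 11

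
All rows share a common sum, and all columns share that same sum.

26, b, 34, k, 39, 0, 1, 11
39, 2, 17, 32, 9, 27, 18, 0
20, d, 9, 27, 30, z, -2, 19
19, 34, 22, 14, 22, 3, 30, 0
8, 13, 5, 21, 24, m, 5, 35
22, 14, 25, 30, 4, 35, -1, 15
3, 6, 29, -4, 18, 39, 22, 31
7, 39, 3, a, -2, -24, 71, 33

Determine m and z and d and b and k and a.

m = 33, z = 31, d = 10, b = 26, k = 7, a = 17

Rows 2 and 4 both sum to 144, so that's the common total.
The known cells in row 8 total 127, leaving 144 − 127 = 17 for the blank.
The known cells in column 4 total 137, leaving 144 − 137 = 7 for the blank.
The known cells in row 1 total 118, leaving 144 − 118 = 26 for the blank.
The known cells in column 2 total 134, leaving 144 − 134 = 10 for the blank.
The known cells in row 5 total 111, leaving 144 − 111 = 33 for the blank.
The known cells in row 3 total 113, leaving 144 − 113 = 31 for the blank.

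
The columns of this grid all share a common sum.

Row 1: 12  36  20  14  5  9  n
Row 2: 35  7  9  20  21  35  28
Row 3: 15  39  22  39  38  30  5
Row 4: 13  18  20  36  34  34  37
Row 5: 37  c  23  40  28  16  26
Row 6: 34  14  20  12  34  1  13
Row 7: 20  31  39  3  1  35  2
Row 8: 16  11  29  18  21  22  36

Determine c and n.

Columns 3 and 4 both add up to 182, so every column sums to 182.
Column 2: 36 + 7 + 39 + 18 + 14 + 31 + 11 = 156, so the missing entry is 182 − 156 = 26.
Column 7: 28 + 5 + 37 + 26 + 13 + 2 + 36 = 147, so the missing entry is 182 − 147 = 35.

c = 26, n = 35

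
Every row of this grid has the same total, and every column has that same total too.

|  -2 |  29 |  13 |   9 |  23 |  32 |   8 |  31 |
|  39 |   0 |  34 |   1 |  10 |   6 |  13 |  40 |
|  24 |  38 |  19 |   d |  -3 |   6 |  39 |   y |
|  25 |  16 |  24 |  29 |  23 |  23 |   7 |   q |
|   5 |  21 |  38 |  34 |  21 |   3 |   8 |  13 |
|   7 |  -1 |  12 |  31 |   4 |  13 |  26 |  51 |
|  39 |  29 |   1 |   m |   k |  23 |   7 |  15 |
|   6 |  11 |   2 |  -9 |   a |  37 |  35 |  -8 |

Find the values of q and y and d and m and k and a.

q = -4, y = 5, d = 15, m = 33, k = -4, a = 69

Rows 1 and 2 both sum to 143, so that's the common total.
The known cells in row 8 total 74, leaving 143 − 74 = 69 for the blank.
The known cells in row 4 total 147, leaving 143 − 147 = -4 for the blank.
The known cells in column 8 total 138, leaving 143 − 138 = 5 for the blank.
The known cells in column 5 total 147, leaving 143 − 147 = -4 for the blank.
The known cells in row 3 total 128, leaving 143 − 128 = 15 for the blank.
The known cells in row 7 total 110, leaving 143 − 110 = 33 for the blank.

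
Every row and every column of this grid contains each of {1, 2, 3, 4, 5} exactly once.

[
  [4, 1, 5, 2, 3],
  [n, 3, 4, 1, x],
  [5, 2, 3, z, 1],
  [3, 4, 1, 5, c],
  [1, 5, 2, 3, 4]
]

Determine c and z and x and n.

At (row 3, col 4): row 3 already has {1, 2, 3, 5}, so the value is 4.
At (row 2, col 1): column 1 already has {1, 3, 4, 5}, so the value is 2.
At (row 4, col 5): row 4 already has {1, 3, 4, 5}, so the value is 2.
Cell (2,5): row 2 already has {1, 2, 3, 4} → 5.

c = 2, z = 4, x = 5, n = 2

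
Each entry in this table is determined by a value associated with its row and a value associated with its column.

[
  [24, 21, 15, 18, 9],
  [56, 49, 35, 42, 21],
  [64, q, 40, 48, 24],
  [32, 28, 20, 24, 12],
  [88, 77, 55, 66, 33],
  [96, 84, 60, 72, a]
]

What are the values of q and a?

q = 56, a = 36

Each row is a constant multiple of every other row — this is a multiplication table with the headers hidden.
Row 3 is 64/24 = 8/3 times row 1, so its entry in column 2 is 21 × 8/3 = 56.
Row 6 is 96/24 = 4/1 times row 1, so its entry in column 5 is 9 × 4/1 = 36.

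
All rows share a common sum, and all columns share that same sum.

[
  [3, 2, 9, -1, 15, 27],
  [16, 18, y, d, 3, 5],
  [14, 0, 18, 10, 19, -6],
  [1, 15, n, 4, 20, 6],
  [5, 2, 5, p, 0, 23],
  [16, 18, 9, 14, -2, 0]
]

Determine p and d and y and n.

p = 20, d = 8, y = 5, n = 9

Rows 1 and 3 both sum to 55, so that's the common total.
Row 4 has 1 + 15 + 4 + 20 + 6 = 46; the blank must be 55 − 46 = 9.
Column 3 has 9 + 18 + 9 + 5 + 9 = 50; the blank must be 55 − 50 = 5.
Row 2 has 16 + 18 + 5 + 3 + 5 = 47; the blank must be 55 − 47 = 8.
Row 5 has 5 + 2 + 5 + 0 + 23 = 35; the blank must be 55 − 35 = 20.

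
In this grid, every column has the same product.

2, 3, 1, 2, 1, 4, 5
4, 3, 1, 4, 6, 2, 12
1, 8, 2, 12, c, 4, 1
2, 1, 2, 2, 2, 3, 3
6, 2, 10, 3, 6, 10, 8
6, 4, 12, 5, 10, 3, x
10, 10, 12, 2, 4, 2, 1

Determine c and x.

Columns 3 and 6 each multiply to 5760, so every column has product 5760.
Column 5: 1×6×2×6×10×4 = 2880, so the missing entry is 5760 ÷ 2880 = 2.
Column 7: 5×12×1×3×8×1 = 1440, so the missing entry is 5760 ÷ 1440 = 4.

c = 2, x = 4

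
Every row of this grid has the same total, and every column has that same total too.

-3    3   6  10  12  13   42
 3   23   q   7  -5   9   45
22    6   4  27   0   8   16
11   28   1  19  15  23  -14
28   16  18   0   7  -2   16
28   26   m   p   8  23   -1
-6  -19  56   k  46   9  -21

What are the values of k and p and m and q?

Rows 1 and 3 both sum to 83, so that's the common total.
The known cells in row 2 total 82, leaving 83 − 82 = 1 for the blank.
The known cells in row 7 total 65, leaving 83 − 65 = 18 for the blank.
The known cells in column 4 total 81, leaving 83 − 81 = 2 for the blank.
The known cells in row 6 total 86, leaving 83 − 86 = -3 for the blank.

k = 18, p = 2, m = -3, q = 1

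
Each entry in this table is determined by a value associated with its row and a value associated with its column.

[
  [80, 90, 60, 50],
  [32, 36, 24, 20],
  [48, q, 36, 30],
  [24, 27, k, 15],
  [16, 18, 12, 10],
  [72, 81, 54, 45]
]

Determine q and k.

Each row is a constant multiple of every other row — this is a multiplication table with the headers hidden.
Row 3 is 48/80 = 3/5 times row 1, so its entry in column 2 is 90 × 3/5 = 54.
Row 4 is 24/80 = 3/10 times row 1, so its entry in column 3 is 60 × 3/10 = 18.

q = 54, k = 18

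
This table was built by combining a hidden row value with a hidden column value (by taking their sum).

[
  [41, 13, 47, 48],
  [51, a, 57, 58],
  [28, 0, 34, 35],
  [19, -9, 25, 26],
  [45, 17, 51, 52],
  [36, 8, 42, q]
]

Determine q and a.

q = 43, a = 23

The difference between any two rows is the same in every column — this is an addition table with the headers hidden.
Row 6 minus row 1 is 36 − 41 = -5, so its entry in column 4 is 48 + (-5) = 43.
Row 2 minus row 1 is 51 − 41 = 10, so its entry in column 2 is 13 + 10 = 23.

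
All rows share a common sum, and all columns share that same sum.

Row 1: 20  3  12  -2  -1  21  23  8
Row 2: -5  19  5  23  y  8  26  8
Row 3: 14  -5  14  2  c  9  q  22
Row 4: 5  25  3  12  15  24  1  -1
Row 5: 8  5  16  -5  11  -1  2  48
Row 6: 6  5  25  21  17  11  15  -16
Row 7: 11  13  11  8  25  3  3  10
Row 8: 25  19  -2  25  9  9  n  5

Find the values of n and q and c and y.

n = -6, q = 20, c = 8, y = 0

Rows 1 and 4 both sum to 84, so that's the common total.
Row 8 has 25 + 19 − 2 + 25 + 9 + 9 + 5 = 90; the blank must be 84 − 90 = -6.
Column 7 has 23 + 26 + 1 + 2 + 15 + 3 − 6 = 64; the blank must be 84 − 64 = 20.
Row 3 has 14 − 5 + 14 + 2 + 9 + 20 + 22 = 76; the blank must be 84 − 76 = 8.
Row 2 has -5 + 19 + 5 + 23 + 8 + 26 + 8 = 84; the blank must be 84 − 84 = 0.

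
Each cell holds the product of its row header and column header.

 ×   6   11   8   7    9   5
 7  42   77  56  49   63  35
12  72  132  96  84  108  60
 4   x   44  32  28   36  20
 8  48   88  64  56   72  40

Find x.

24

4 × 6 = 24.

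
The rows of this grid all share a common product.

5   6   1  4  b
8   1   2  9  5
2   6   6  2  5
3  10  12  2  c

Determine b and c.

b = 6, c = 1

Rows 2 and 3 each multiply to 720, so every row has product 720.
Row 1: 5×6×1×4 = 120, so the missing entry is 720 ÷ 120 = 6.
Row 4: 3×10×12×2 = 720, so the missing entry is 720 ÷ 720 = 1.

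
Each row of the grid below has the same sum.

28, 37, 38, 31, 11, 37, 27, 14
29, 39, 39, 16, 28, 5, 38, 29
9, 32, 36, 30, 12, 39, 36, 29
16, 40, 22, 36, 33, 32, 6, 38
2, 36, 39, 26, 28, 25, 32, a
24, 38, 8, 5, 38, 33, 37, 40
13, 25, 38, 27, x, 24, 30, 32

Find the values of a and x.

Rows 3 and 6 both add up to 223, so every row sums to 223.
Row 5: 2 + 36 + 39 + 26 + 28 + 25 + 32 = 188, so the missing entry is 223 − 188 = 35.
Row 7: 13 + 25 + 38 + 27 + 24 + 30 + 32 = 189, so the missing entry is 223 − 189 = 34.

a = 35, x = 34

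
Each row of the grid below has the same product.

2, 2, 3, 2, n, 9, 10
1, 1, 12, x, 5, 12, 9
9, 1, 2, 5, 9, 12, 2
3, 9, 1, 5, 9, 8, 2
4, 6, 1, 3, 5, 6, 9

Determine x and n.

Rows 3 and 5 each multiply to 19440, so every row has product 19440.
Row 2: 1×1×12×5×12×9 = 6480, so the missing entry is 19440 ÷ 6480 = 3.
Row 1: 2×2×3×2×9×10 = 2160, so the missing entry is 19440 ÷ 2160 = 9.

x = 3, n = 9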